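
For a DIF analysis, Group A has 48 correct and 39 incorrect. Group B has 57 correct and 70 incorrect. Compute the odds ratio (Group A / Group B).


Odds_A = 48/39 = 1.2308
Odds_B = 57/70 = 0.8143
OR = Odds_A / Odds_B = 1.2308 / 0.8143
Exactly, OR = (48 * 70) / (39 * 57) = 3360 / 2223
OR = 1.5115

1.5115


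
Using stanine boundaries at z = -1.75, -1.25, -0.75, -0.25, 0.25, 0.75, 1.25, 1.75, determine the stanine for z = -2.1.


Stanine boundaries: [-1.75, -1.25, -0.75, -0.25, 0.25, 0.75, 1.25, 1.75]
z = -2.1
Check each boundary:
  z < -1.75
  z < -1.25
  z < -0.75
  z < -0.25
  z < 0.25
  z < 0.75
  z < 1.25
  z < 1.75
Highest qualifying boundary gives stanine = 1

1


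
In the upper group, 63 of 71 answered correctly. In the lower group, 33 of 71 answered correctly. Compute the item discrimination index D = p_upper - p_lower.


p_upper = 63/71 = 0.8873
p_lower = 33/71 = 0.4648
D = 0.8873 - 0.4648 = 0.4225

0.4225


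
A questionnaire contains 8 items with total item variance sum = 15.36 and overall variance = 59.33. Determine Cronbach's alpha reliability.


alpha = (k/(k-1)) * (1 - sum(si^2)/s_total^2)
= (8/7) * (1 - 15.36/59.33)
alpha = 0.847

0.847


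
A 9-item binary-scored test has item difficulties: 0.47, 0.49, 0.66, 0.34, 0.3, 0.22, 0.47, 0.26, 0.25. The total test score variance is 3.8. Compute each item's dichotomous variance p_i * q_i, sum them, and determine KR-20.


For each item, compute p_i * q_i:
  Item 1: 0.47 * 0.53 = 0.2491
  Item 2: 0.49 * 0.51 = 0.2499
  Item 3: 0.66 * 0.34 = 0.2244
  Item 4: 0.34 * 0.66 = 0.2244
  Item 5: 0.3 * 0.7 = 0.21
  Item 6: 0.22 * 0.78 = 0.1716
  Item 7: 0.47 * 0.53 = 0.2491
  Item 8: 0.26 * 0.74 = 0.1924
  Item 9: 0.25 * 0.75 = 0.1875
Sum(p_i * q_i) = 0.2491 + 0.2499 + 0.2244 + 0.2244 + 0.21 + 0.1716 + 0.2491 + 0.1924 + 0.1875 = 1.9584
KR-20 = (k/(k-1)) * (1 - Sum(p_i*q_i) / Var_total)
= (9/8) * (1 - 1.9584/3.8)
= 1.125 * 0.4846
KR-20 = 0.5452

0.5452


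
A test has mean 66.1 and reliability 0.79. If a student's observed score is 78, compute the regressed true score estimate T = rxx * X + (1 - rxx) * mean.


T_est = rxx * X + (1 - rxx) * mean
T_est = 0.79 * 78 + 0.21 * 66.1
T_est = 61.62 + 13.881
T_est = 75.501

75.501


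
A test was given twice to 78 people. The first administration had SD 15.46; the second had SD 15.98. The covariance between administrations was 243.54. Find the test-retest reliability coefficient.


r = cov(X,Y) / (SD_X * SD_Y)
r = 243.54 / (15.46 * 15.98)
r = 243.54 / 247.0508
r = 0.9858

0.9858


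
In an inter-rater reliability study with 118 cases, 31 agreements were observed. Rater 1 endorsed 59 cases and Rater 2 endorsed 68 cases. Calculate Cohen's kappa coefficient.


P_o = 31/118 = 0.262712
P_e = (59*68 + 59*50) / 13924 = 0.5
kappa = (P_o - P_e) / (1 - P_e)
kappa = (0.262712 - 0.5) / (1 - 0.5)
kappa = -0.4746

-0.4746


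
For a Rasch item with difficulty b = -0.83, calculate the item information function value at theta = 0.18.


P = 1/(1+exp(-(0.18--0.83))) = 0.733
I = P*(1-P) = 0.733 * 0.267
I = 0.1957

0.1957


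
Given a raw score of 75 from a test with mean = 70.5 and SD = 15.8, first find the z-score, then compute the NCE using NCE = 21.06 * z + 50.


z = (X - mean) / SD = (75 - 70.5) / 15.8
z = 4.5 / 15.8
z = 0.2848
NCE = NCE = 21.06z + 50
Carry z at full precision (z = 4.5 / 15.8) into the conversion:
NCE = 21.06 * (4.5 / 15.8) + 50 = 94.77 / 15.8 + 50
NCE = 5.9981 + 50
NCE = 55.9981

55.9981


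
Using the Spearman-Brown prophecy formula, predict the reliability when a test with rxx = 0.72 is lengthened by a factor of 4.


r_new = (n * rxx) / (1 + (n-1) * rxx)
r_new = (4 * 0.72) / (1 + 3 * 0.72)
r_new = 2.88 / 3.16
r_new = 0.9114

0.9114


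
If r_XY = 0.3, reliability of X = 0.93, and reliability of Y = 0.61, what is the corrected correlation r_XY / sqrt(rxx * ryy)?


r_corrected = rxy / sqrt(rxx * ryy)
= 0.3 / sqrt(0.93 * 0.61)
= 0.3 / sqrt(0.5673)
= 0.3 / 0.753193
r_corrected = 0.3983

0.3983


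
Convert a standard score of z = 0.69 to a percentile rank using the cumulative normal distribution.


CDF(z) = 0.5 * (1 + erf(z/sqrt(2)))
erf(0.4879) = 0.5098
CDF = 0.7549
Percentile rank = 0.7549 * 100 = 75.49

75.49


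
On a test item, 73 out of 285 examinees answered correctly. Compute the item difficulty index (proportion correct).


Item difficulty p = number correct / total examinees
p = 73 / 285
p = 0.2561

0.2561


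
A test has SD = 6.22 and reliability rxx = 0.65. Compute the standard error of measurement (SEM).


SEM = SD * sqrt(1 - rxx)
SEM = 6.22 * sqrt(1 - 0.65)
SEM = 6.22 * sqrt(0.35) = 6.22 * 0.591608
SEM = 3.6798

3.6798


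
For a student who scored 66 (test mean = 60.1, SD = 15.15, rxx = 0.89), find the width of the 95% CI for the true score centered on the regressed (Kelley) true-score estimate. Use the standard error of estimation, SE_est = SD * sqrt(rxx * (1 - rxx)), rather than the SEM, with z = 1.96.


True score estimate = 0.89*66 + 0.11*60.1 = 65.351
SE_est = SD * sqrt(rxx * (1 - rxx)) = 15.15 * sqrt(0.89 * 0.11) = 15.15 * sqrt(0.0979) = 4.74028
CI = T_est +/- z * SE_est, so width = 2 * z * SE_est = 2 * 1.96 * 4.74028
Width = 18.5819

18.5819


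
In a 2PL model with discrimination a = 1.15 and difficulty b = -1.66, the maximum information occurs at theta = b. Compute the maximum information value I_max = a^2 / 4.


For 2PL, max info at theta = b = -1.66
I_max = a^2 / 4 = 1.15^2 / 4
= 1.3225 / 4
I_max = 0.3306

0.3306


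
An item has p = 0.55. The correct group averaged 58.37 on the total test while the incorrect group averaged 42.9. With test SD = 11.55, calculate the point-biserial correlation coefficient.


q = 1 - p = 0.45
rpb = ((M1 - M0) / SD) * sqrt(p * q)
rpb = ((58.37 - 42.9) / 11.55) * sqrt(0.55 * 0.45)
rpb = 0.6663

0.6663


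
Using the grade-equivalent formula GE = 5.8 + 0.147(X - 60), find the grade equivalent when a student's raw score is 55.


raw - median = 55 - 60 = -5
slope * diff = 0.147 * -5 = -0.735
GE = 5.8 + -0.735
GE = 5.065

5.065


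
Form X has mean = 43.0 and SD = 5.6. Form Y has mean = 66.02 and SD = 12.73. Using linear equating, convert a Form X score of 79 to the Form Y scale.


slope = SD_Y / SD_X = 12.73 / 5.6 ~ 2.2732
intercept = mean_Y - slope * mean_X = 66.02 - (12.73 / 5.6) * 43.0 ~ -31.7282
Y = slope * X + intercept. To avoid rounding drift from the rounded slope/intercept, evaluate the equivalent form Y = mean_Y + SD_Y * (X - mean_X) / SD_X at full precision:
Y = 66.02 + 12.73 * (79 - 43.0) / 5.6
Y = 66.02 + 12.73 * 36.0 / 5.6
Y = 66.02 + 458.28 / 5.6
Y = 66.02 + 81.8357
Y = 147.8557

147.8557


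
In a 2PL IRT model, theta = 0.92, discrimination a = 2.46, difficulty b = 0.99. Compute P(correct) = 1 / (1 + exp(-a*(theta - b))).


a*(theta - b) = 2.46 * (0.92 - 0.99) = -0.1722
exp(--0.1722) = 1.1879
P = 1 / (1 + 1.1879)
P = 0.4571

0.4571


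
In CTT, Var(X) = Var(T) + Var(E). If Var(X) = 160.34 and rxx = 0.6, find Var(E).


var_true = rxx * var_obs = 0.6 * 160.34 = 96.204
var_error = var_obs - var_true
var_error = 160.34 - 96.204
var_error = 64.136

64.136


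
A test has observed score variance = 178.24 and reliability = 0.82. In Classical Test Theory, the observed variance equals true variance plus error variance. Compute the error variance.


var_true = rxx * var_obs = 0.82 * 178.24 = 146.1568
var_error = var_obs - var_true
var_error = 178.24 - 146.1568
var_error = 32.0832

32.0832


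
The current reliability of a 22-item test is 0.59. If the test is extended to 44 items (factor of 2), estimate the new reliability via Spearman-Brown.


r_new = (n * rxx) / (1 + (n-1) * rxx)
r_new = (2 * 0.59) / (1 + 1 * 0.59)
r_new = 1.18 / 1.59
r_new = 0.7421

0.7421


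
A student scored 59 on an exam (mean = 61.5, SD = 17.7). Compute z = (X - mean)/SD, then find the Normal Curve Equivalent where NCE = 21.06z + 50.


z = (X - mean) / SD = (59 - 61.5) / 17.7
z = -2.5 / 17.7
z = -0.1412
NCE = NCE = 21.06z + 50
Carry z at full precision (z = -2.5 / 17.7) into the conversion:
NCE = 21.06 * (-2.5 / 17.7) + 50 = -52.65 / 17.7 + 50
NCE = -2.9746 + 50
NCE = 47.0254

47.0254


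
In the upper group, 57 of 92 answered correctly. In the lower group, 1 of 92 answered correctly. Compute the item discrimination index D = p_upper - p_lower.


p_upper = 57/92 = 0.6196
p_lower = 1/92 = 0.0109
D = 0.6196 - 0.0109 = 0.6087

0.6087


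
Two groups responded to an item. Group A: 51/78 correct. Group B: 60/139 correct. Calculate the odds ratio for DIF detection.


Odds_A = 51/27 = 1.8889
Odds_B = 60/79 = 0.7595
OR = Odds_A / Odds_B = 1.8889 / 0.7595
Exactly, OR = (51 * 79) / (27 * 60) = 4029 / 1620
OR = 2.487

2.487


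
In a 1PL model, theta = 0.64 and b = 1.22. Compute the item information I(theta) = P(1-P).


P = 1/(1+exp(-(0.64-1.22))) = 0.3589
I = P*(1-P) = 0.3589 * 0.6411
I = 0.2301

0.2301


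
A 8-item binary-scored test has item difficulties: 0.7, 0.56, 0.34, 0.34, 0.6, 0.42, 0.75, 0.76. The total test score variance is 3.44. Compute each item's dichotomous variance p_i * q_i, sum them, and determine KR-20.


For each item, compute p_i * q_i:
  Item 1: 0.7 * 0.3 = 0.21
  Item 2: 0.56 * 0.44 = 0.2464
  Item 3: 0.34 * 0.66 = 0.2244
  Item 4: 0.34 * 0.66 = 0.2244
  Item 5: 0.6 * 0.4 = 0.24
  Item 6: 0.42 * 0.58 = 0.2436
  Item 7: 0.75 * 0.25 = 0.1875
  Item 8: 0.76 * 0.24 = 0.1824
Sum(p_i * q_i) = 0.21 + 0.2464 + 0.2244 + 0.2244 + 0.24 + 0.2436 + 0.1875 + 0.1824 = 1.7587
KR-20 = (k/(k-1)) * (1 - Sum(p_i*q_i) / Var_total)
= (8/7) * (1 - 1.7587/3.44)
= 1.1429 * 0.4888
KR-20 = 0.5586

0.5586


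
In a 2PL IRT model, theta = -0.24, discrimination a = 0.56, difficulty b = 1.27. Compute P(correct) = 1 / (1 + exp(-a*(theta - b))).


a*(theta - b) = 0.56 * (-0.24 - 1.27) = -0.8456
exp(--0.8456) = 2.3294
P = 1 / (1 + 2.3294)
P = 0.3004

0.3004


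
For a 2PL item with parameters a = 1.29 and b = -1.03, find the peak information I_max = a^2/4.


For 2PL, max info at theta = b = -1.03
I_max = a^2 / 4 = 1.29^2 / 4
= 1.6641 / 4
I_max = 0.416

0.416


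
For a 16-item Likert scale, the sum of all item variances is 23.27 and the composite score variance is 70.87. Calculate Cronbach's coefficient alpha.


alpha = (k/(k-1)) * (1 - sum(si^2)/s_total^2)
= (16/15) * (1 - 23.27/70.87)
alpha = 0.7164

0.7164


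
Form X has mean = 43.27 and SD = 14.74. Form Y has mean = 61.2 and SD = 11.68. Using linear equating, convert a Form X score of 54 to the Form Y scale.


slope = SD_Y / SD_X = 11.68 / 14.74 ~ 0.7924
intercept = mean_Y - slope * mean_X = 61.2 - (11.68 / 14.74) * 43.27 ~ 26.9128
Y = slope * X + intercept. To avoid rounding drift from the rounded slope/intercept, evaluate the equivalent form Y = mean_Y + SD_Y * (X - mean_X) / SD_X at full precision:
Y = 61.2 + 11.68 * (54 - 43.27) / 14.74
Y = 61.2 + 11.68 * 10.73 / 14.74
Y = 61.2 + 125.3264 / 14.74
Y = 61.2 + 8.5025
Y = 69.7025

69.7025


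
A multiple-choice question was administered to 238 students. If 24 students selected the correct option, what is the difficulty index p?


Item difficulty p = number correct / total examinees
p = 24 / 238
p = 0.1008

0.1008


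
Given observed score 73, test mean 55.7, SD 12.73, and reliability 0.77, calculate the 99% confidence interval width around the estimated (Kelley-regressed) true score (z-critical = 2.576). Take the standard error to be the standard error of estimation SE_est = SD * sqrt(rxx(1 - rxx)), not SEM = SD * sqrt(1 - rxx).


True score estimate = 0.77*73 + 0.23*55.7 = 69.021
SE_est = SD * sqrt(rxx * (1 - rxx)) = 12.73 * sqrt(0.77 * 0.23) = 12.73 * sqrt(0.1771) = 5.357198
CI = T_est +/- z * SE_est, so width = 2 * z * SE_est = 2 * 2.576 * 5.357198
Width = 27.6003

27.6003


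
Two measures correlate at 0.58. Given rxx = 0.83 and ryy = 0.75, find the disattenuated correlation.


r_corrected = rxy / sqrt(rxx * ryy)
= 0.58 / sqrt(0.83 * 0.75)
= 0.58 / sqrt(0.6225)
= 0.58 / 0.788987
r_corrected = 0.7351

0.7351


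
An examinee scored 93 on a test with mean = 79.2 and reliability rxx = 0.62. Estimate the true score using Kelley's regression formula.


T_est = rxx * X + (1 - rxx) * mean
T_est = 0.62 * 93 + 0.38 * 79.2
T_est = 57.66 + 30.096
T_est = 87.756

87.756


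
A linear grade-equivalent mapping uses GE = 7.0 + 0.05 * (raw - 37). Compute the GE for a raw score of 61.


raw - median = 61 - 37 = 24
slope * diff = 0.05 * 24 = 1.2
GE = 7.0 + 1.2
GE = 8.2

8.2


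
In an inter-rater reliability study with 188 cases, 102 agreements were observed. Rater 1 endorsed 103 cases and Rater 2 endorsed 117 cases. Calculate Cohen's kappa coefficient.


P_o = 102/188 = 0.542553
P_e = (103*117 + 85*71) / 35344 = 0.511713
kappa = (P_o - P_e) / (1 - P_e)
kappa = (0.542553 - 0.511713) / (1 - 0.511713)
kappa = 0.0632

0.0632


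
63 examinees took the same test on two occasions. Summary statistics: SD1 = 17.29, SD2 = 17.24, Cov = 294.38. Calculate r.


r = cov(X,Y) / (SD_X * SD_Y)
r = 294.38 / (17.29 * 17.24)
r = 294.38 / 298.0796
r = 0.9876

0.9876


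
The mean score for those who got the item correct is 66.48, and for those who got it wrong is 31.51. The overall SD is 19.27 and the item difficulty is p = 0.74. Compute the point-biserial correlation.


q = 1 - p = 0.26
rpb = ((M1 - M0) / SD) * sqrt(p * q)
rpb = ((66.48 - 31.51) / 19.27) * sqrt(0.74 * 0.26)
rpb = 0.796

0.796


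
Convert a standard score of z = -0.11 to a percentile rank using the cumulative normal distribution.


CDF(z) = 0.5 * (1 + erf(z/sqrt(2)))
erf(-0.0778) = -0.0876
CDF = 0.4562
Percentile rank = 0.4562 * 100 = 45.62

45.62


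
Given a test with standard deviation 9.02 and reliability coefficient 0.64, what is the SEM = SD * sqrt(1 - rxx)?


SEM = SD * sqrt(1 - rxx)
SEM = 9.02 * sqrt(1 - 0.64)
SEM = 9.02 * sqrt(0.36) = 9.02 * 0.6
SEM = 5.412

5.412


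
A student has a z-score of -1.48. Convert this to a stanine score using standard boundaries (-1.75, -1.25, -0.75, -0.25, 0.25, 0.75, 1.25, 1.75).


Stanine boundaries: [-1.75, -1.25, -0.75, -0.25, 0.25, 0.75, 1.25, 1.75]
z = -1.48
Check each boundary:
  z >= -1.75 -> could be stanine 2
  z < -1.25
  z < -0.75
  z < -0.25
  z < 0.25
  z < 0.75
  z < 1.25
  z < 1.75
Highest qualifying boundary gives stanine = 2

2


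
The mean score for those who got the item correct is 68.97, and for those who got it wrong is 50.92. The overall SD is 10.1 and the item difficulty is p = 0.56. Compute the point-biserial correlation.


q = 1 - p = 0.44
rpb = ((M1 - M0) / SD) * sqrt(p * q)
rpb = ((68.97 - 50.92) / 10.1) * sqrt(0.56 * 0.44)
rpb = 0.8871

0.8871


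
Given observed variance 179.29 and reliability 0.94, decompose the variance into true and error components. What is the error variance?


var_true = rxx * var_obs = 0.94 * 179.29 = 168.5326
var_error = var_obs - var_true
var_error = 179.29 - 168.5326
var_error = 10.7574

10.7574


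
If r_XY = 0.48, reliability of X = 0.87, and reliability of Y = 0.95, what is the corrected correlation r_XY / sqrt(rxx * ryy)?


r_corrected = rxy / sqrt(rxx * ryy)
= 0.48 / sqrt(0.87 * 0.95)
= 0.48 / sqrt(0.8265)
= 0.48 / 0.90912
r_corrected = 0.528

0.528


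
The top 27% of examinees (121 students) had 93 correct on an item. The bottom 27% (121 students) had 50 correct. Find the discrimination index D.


p_upper = 93/121 = 0.7686
p_lower = 50/121 = 0.4132
D = 0.7686 - 0.4132 = 0.3554

0.3554


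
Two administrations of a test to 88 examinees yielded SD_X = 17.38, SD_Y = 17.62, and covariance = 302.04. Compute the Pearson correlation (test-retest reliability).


r = cov(X,Y) / (SD_X * SD_Y)
r = 302.04 / (17.38 * 17.62)
r = 302.04 / 306.2356
r = 0.9863

0.9863


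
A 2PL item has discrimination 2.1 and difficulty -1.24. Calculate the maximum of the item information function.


For 2PL, max info at theta = b = -1.24
I_max = a^2 / 4 = 2.1^2 / 4
= 4.41 / 4
I_max = 1.1025

1.1025


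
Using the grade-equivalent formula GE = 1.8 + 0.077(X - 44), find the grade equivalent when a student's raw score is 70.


raw - median = 70 - 44 = 26
slope * diff = 0.077 * 26 = 2.002
GE = 1.8 + 2.002
GE = 3.802

3.802


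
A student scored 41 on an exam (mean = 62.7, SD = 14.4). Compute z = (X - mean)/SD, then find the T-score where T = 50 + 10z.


z = (X - mean) / SD = (41 - 62.7) / 14.4
z = -21.7 / 14.4
z = -1.5069
T-score = T = 50 + 10z
Carry z at full precision (z = -21.7 / 14.4) into the conversion:
T-score = 50 + 10 * (-21.7 / 14.4) = 50 + -217 / 14.4
T-score = 50 + -15.0694
T-score = 34.9306

34.9306


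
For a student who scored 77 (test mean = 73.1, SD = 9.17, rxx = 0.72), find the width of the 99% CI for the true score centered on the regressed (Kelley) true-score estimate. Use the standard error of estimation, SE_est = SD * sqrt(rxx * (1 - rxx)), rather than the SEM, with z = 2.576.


True score estimate = 0.72*77 + 0.28*73.1 = 75.908
SE_est = SD * sqrt(rxx * (1 - rxx)) = 9.17 * sqrt(0.72 * 0.28) = 9.17 * sqrt(0.2016) = 4.11732
CI = T_est +/- z * SE_est, so width = 2 * z * SE_est = 2 * 2.576 * 4.11732
Width = 21.2124

21.2124


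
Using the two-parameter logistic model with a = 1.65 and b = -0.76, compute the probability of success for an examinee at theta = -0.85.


a*(theta - b) = 1.65 * (-0.85 - -0.76) = -0.1485
exp(--0.1485) = 1.1601
P = 1 / (1 + 1.1601)
P = 0.4629

0.4629


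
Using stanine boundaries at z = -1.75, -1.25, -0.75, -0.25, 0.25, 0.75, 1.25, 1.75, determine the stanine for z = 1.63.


Stanine boundaries: [-1.75, -1.25, -0.75, -0.25, 0.25, 0.75, 1.25, 1.75]
z = 1.63
Check each boundary:
  z >= -1.75 -> could be stanine 2
  z >= -1.25 -> could be stanine 3
  z >= -0.75 -> could be stanine 4
  z >= -0.25 -> could be stanine 5
  z >= 0.25 -> could be stanine 6
  z >= 0.75 -> could be stanine 7
  z >= 1.25 -> could be stanine 8
  z < 1.75
Highest qualifying boundary gives stanine = 8

8


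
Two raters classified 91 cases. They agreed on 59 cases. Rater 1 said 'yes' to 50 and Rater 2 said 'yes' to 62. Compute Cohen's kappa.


P_o = 59/91 = 0.648352
P_e = (50*62 + 41*29) / 8281 = 0.517933
kappa = (P_o - P_e) / (1 - P_e)
kappa = (0.648352 - 0.517933) / (1 - 0.517933)
kappa = 0.2705

0.2705


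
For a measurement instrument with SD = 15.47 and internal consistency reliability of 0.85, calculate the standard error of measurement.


SEM = SD * sqrt(1 - rxx)
SEM = 15.47 * sqrt(1 - 0.85)
SEM = 15.47 * sqrt(0.15) = 15.47 * 0.387298
SEM = 5.9915

5.9915


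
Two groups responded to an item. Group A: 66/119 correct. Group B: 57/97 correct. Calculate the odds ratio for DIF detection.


Odds_A = 66/53 = 1.2453
Odds_B = 57/40 = 1.425
OR = Odds_A / Odds_B = 1.2453 / 1.425
Exactly, OR = (66 * 40) / (53 * 57) = 2640 / 3021
OR = 0.8739

0.8739


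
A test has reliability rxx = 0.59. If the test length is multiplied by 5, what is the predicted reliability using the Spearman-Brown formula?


r_new = (n * rxx) / (1 + (n-1) * rxx)
r_new = (5 * 0.59) / (1 + 4 * 0.59)
r_new = 2.95 / 3.36
r_new = 0.878

0.878


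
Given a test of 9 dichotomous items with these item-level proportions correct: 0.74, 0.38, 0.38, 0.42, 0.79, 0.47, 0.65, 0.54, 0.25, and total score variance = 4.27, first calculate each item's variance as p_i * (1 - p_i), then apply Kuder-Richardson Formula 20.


For each item, compute p_i * q_i:
  Item 1: 0.74 * 0.26 = 0.1924
  Item 2: 0.38 * 0.62 = 0.2356
  Item 3: 0.38 * 0.62 = 0.2356
  Item 4: 0.42 * 0.58 = 0.2436
  Item 5: 0.79 * 0.21 = 0.1659
  Item 6: 0.47 * 0.53 = 0.2491
  Item 7: 0.65 * 0.35 = 0.2275
  Item 8: 0.54 * 0.46 = 0.2484
  Item 9: 0.25 * 0.75 = 0.1875
Sum(p_i * q_i) = 0.1924 + 0.2356 + 0.2356 + 0.2436 + 0.1659 + 0.2491 + 0.2275 + 0.2484 + 0.1875 = 1.9856
KR-20 = (k/(k-1)) * (1 - Sum(p_i*q_i) / Var_total)
= (9/8) * (1 - 1.9856/4.27)
= 1.125 * 0.535
KR-20 = 0.6019

0.6019


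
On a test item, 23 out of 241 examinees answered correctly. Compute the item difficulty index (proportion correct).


Item difficulty p = number correct / total examinees
p = 23 / 241
p = 0.0954

0.0954


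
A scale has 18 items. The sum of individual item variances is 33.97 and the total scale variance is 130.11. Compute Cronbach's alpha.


alpha = (k/(k-1)) * (1 - sum(si^2)/s_total^2)
= (18/17) * (1 - 33.97/130.11)
alpha = 0.7824

0.7824


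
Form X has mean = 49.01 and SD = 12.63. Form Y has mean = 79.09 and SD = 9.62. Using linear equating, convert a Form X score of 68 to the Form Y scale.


slope = SD_Y / SD_X = 9.62 / 12.63 ~ 0.7617
intercept = mean_Y - slope * mean_X = 79.09 - (9.62 / 12.63) * 49.01 ~ 41.7601
Y = slope * X + intercept. To avoid rounding drift from the rounded slope/intercept, evaluate the equivalent form Y = mean_Y + SD_Y * (X - mean_X) / SD_X at full precision:
Y = 79.09 + 9.62 * (68 - 49.01) / 12.63
Y = 79.09 + 9.62 * 18.99 / 12.63
Y = 79.09 + 182.6838 / 12.63
Y = 79.09 + 14.4643
Y = 93.5543

93.5543


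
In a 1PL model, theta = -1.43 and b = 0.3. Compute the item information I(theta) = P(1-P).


P = 1/(1+exp(-(-1.43-0.3))) = 0.1506
I = P*(1-P) = 0.1506 * 0.8494
I = 0.1279

0.1279


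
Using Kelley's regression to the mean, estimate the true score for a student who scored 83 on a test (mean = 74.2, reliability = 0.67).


T_est = rxx * X + (1 - rxx) * mean
T_est = 0.67 * 83 + 0.33 * 74.2
T_est = 55.61 + 24.486
T_est = 80.096

80.096


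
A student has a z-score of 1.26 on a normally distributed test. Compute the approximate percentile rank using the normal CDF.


CDF(z) = 0.5 * (1 + erf(z/sqrt(2)))
erf(0.891) = 0.7923
CDF = 0.8962
Percentile rank = 0.8962 * 100 = 89.62

89.62


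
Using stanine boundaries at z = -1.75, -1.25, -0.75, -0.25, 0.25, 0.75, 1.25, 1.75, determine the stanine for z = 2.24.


Stanine boundaries: [-1.75, -1.25, -0.75, -0.25, 0.25, 0.75, 1.25, 1.75]
z = 2.24
Check each boundary:
  z >= -1.75 -> could be stanine 2
  z >= -1.25 -> could be stanine 3
  z >= -0.75 -> could be stanine 4
  z >= -0.25 -> could be stanine 5
  z >= 0.25 -> could be stanine 6
  z >= 0.75 -> could be stanine 7
  z >= 1.25 -> could be stanine 8
  z >= 1.75 -> could be stanine 9
Highest qualifying boundary gives stanine = 9

9


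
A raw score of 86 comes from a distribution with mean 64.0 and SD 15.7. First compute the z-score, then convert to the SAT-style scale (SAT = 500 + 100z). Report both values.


z = (X - mean) / SD = (86 - 64.0) / 15.7
z = 22.0 / 15.7
z = 1.4013
SAT-scale = SAT = 500 + 100z
Carry z at full precision (z = 22.0 / 15.7) into the conversion:
SAT-scale = 500 + 100 * (22.0 / 15.7) = 500 + 2200 / 15.7
SAT-scale = 500 + 140.1274
SAT-scale = 640.1274

640.1274


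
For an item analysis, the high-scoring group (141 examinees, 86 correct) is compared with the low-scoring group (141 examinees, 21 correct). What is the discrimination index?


p_upper = 86/141 = 0.6099
p_lower = 21/141 = 0.1489
D = 0.6099 - 0.1489 = 0.461

0.461


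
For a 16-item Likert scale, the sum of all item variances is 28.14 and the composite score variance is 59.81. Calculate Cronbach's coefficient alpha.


alpha = (k/(k-1)) * (1 - sum(si^2)/s_total^2)
= (16/15) * (1 - 28.14/59.81)
alpha = 0.5648

0.5648


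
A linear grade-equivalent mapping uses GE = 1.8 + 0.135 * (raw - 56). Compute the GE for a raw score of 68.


raw - median = 68 - 56 = 12
slope * diff = 0.135 * 12 = 1.62
GE = 1.8 + 1.62
GE = 3.42

3.42


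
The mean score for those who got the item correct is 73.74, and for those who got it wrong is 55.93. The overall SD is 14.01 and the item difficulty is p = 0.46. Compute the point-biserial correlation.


q = 1 - p = 0.54
rpb = ((M1 - M0) / SD) * sqrt(p * q)
rpb = ((73.74 - 55.93) / 14.01) * sqrt(0.46 * 0.54)
rpb = 0.6336

0.6336


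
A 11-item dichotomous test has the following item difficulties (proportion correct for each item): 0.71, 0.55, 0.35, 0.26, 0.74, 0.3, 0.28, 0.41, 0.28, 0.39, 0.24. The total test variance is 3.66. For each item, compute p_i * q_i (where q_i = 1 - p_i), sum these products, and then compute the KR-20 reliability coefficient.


For each item, compute p_i * q_i:
  Item 1: 0.71 * 0.29 = 0.2059
  Item 2: 0.55 * 0.45 = 0.2475
  Item 3: 0.35 * 0.65 = 0.2275
  Item 4: 0.26 * 0.74 = 0.1924
  Item 5: 0.74 * 0.26 = 0.1924
  Item 6: 0.3 * 0.7 = 0.21
  Item 7: 0.28 * 0.72 = 0.2016
  Item 8: 0.41 * 0.59 = 0.2419
  Item 9: 0.28 * 0.72 = 0.2016
  Item 10: 0.39 * 0.61 = 0.2379
  Item 11: 0.24 * 0.76 = 0.1824
Sum(p_i * q_i) = 0.2059 + 0.2475 + 0.2275 + 0.1924 + 0.1924 + 0.21 + 0.2016 + 0.2419 + 0.2016 + 0.2379 + 0.1824 = 2.3411
KR-20 = (k/(k-1)) * (1 - Sum(p_i*q_i) / Var_total)
= (11/10) * (1 - 2.3411/3.66)
= 1.1 * 0.3604
KR-20 = 0.3964

0.3964


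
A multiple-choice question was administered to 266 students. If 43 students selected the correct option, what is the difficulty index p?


Item difficulty p = number correct / total examinees
p = 43 / 266
p = 0.1617

0.1617


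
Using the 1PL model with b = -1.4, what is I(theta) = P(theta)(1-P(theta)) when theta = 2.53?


P = 1/(1+exp(-(2.53--1.4))) = 0.9807
I = P*(1-P) = 0.9807 * 0.0193
I = 0.0189

0.0189


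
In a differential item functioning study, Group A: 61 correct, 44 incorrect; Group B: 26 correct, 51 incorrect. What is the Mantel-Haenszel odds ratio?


Odds_A = 61/44 = 1.3864
Odds_B = 26/51 = 0.5098
OR = Odds_A / Odds_B = 1.3864 / 0.5098
Exactly, OR = (61 * 51) / (44 * 26) = 3111 / 1144
OR = 2.7194

2.7194


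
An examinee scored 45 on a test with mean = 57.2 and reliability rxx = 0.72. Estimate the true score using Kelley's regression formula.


T_est = rxx * X + (1 - rxx) * mean
T_est = 0.72 * 45 + 0.28 * 57.2
T_est = 32.4 + 16.016
T_est = 48.416

48.416


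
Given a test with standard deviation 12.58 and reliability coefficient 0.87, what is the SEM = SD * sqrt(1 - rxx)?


SEM = SD * sqrt(1 - rxx)
SEM = 12.58 * sqrt(1 - 0.87)
SEM = 12.58 * sqrt(0.13) = 12.58 * 0.360555
SEM = 4.5358

4.5358


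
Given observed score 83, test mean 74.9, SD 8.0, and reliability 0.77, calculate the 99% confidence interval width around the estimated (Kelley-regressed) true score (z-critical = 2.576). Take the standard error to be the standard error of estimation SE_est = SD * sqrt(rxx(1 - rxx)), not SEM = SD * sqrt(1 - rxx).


True score estimate = 0.77*83 + 0.23*74.9 = 81.137
SE_est = SD * sqrt(rxx * (1 - rxx)) = 8.0 * sqrt(0.77 * 0.23) = 8.0 * sqrt(0.1771) = 3.36666
CI = T_est +/- z * SE_est, so width = 2 * z * SE_est = 2 * 2.576 * 3.36666
Width = 17.345

17.345


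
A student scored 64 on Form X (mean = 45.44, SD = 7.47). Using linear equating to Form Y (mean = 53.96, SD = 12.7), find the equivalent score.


slope = SD_Y / SD_X = 12.7 / 7.47 ~ 1.7001
intercept = mean_Y - slope * mean_X = 53.96 - (12.7 / 7.47) * 45.44 ~ -23.2941
Y = slope * X + intercept. To avoid rounding drift from the rounded slope/intercept, evaluate the equivalent form Y = mean_Y + SD_Y * (X - mean_X) / SD_X at full precision:
Y = 53.96 + 12.7 * (64 - 45.44) / 7.47
Y = 53.96 + 12.7 * 18.56 / 7.47
Y = 53.96 + 235.712 / 7.47
Y = 53.96 + 31.5545
Y = 85.5145

85.5145


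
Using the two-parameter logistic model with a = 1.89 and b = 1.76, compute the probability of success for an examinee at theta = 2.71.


a*(theta - b) = 1.89 * (2.71 - 1.76) = 1.7955
exp(-1.7955) = 0.166
P = 1 / (1 + 0.166)
P = 0.8576

0.8576


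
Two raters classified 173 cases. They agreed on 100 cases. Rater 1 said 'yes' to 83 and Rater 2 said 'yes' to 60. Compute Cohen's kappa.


P_o = 100/173 = 0.578035
P_e = (83*60 + 90*113) / 29929 = 0.506198
kappa = (P_o - P_e) / (1 - P_e)
kappa = (0.578035 - 0.506198) / (1 - 0.506198)
kappa = 0.1455

0.1455


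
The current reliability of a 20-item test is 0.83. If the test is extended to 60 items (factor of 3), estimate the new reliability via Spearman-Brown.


r_new = (n * rxx) / (1 + (n-1) * rxx)
r_new = (3 * 0.83) / (1 + 2 * 0.83)
r_new = 2.49 / 2.66
r_new = 0.9361

0.9361


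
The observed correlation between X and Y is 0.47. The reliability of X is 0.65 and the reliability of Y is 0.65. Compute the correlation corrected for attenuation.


r_corrected = rxy / sqrt(rxx * ryy)
= 0.47 / sqrt(0.65 * 0.65)
= 0.47 / sqrt(0.4225)
= 0.47 / 0.65
r_corrected = 0.7231

0.7231


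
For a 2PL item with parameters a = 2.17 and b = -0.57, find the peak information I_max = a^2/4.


For 2PL, max info at theta = b = -0.57
I_max = a^2 / 4 = 2.17^2 / 4
= 4.7089 / 4
I_max = 1.1772

1.1772


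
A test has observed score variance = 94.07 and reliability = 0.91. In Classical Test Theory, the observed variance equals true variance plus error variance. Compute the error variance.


var_true = rxx * var_obs = 0.91 * 94.07 = 85.6037
var_error = var_obs - var_true
var_error = 94.07 - 85.6037
var_error = 8.4663

8.4663


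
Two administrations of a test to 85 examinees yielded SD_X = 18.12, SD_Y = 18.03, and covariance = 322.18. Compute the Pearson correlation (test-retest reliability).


r = cov(X,Y) / (SD_X * SD_Y)
r = 322.18 / (18.12 * 18.03)
r = 322.18 / 326.7036
r = 0.9862

0.9862


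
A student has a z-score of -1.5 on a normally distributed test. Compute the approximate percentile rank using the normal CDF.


CDF(z) = 0.5 * (1 + erf(z/sqrt(2)))
erf(-1.0607) = -0.8664
CDF = 0.0668
Percentile rank = 0.0668 * 100 = 6.68

6.68


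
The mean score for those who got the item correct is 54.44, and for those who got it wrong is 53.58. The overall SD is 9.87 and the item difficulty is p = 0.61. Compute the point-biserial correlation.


q = 1 - p = 0.39
rpb = ((M1 - M0) / SD) * sqrt(p * q)
rpb = ((54.44 - 53.58) / 9.87) * sqrt(0.61 * 0.39)
rpb = 0.0425

0.0425


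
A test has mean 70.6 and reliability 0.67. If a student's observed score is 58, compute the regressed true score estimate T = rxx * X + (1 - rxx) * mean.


T_est = rxx * X + (1 - rxx) * mean
T_est = 0.67 * 58 + 0.33 * 70.6
T_est = 38.86 + 23.298
T_est = 62.158

62.158


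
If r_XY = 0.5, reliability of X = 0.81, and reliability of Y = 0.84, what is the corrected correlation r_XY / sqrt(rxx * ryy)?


r_corrected = rxy / sqrt(rxx * ryy)
= 0.5 / sqrt(0.81 * 0.84)
= 0.5 / sqrt(0.6804)
= 0.5 / 0.824864
r_corrected = 0.6062

0.6062


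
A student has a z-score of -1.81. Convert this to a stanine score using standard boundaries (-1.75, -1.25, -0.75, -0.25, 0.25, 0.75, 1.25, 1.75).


Stanine boundaries: [-1.75, -1.25, -0.75, -0.25, 0.25, 0.75, 1.25, 1.75]
z = -1.81
Check each boundary:
  z < -1.75
  z < -1.25
  z < -0.75
  z < -0.25
  z < 0.25
  z < 0.75
  z < 1.25
  z < 1.75
Highest qualifying boundary gives stanine = 1

1


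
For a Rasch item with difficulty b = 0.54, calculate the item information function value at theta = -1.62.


P = 1/(1+exp(-(-1.62-0.54))) = 0.1034
I = P*(1-P) = 0.1034 * 0.8966
I = 0.0927

0.0927


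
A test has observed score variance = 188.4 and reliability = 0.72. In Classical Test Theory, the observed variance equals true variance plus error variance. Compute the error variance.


var_true = rxx * var_obs = 0.72 * 188.4 = 135.648
var_error = var_obs - var_true
var_error = 188.4 - 135.648
var_error = 52.752

52.752


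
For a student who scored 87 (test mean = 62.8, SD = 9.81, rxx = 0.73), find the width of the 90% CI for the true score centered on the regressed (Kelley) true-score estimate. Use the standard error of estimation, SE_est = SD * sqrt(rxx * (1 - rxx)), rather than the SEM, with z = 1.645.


True score estimate = 0.73*87 + 0.27*62.8 = 80.466
SE_est = SD * sqrt(rxx * (1 - rxx)) = 9.81 * sqrt(0.73 * 0.27) = 9.81 * sqrt(0.1971) = 4.355242
CI = T_est +/- z * SE_est, so width = 2 * z * SE_est = 2 * 1.645 * 4.355242
Width = 14.3287

14.3287


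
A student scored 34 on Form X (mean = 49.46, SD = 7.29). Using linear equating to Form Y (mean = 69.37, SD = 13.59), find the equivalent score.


slope = SD_Y / SD_X = 13.59 / 7.29 ~ 1.8642
intercept = mean_Y - slope * mean_X = 69.37 - (13.59 / 7.29) * 49.46 ~ -22.8332
Y = slope * X + intercept. To avoid rounding drift from the rounded slope/intercept, evaluate the equivalent form Y = mean_Y + SD_Y * (X - mean_X) / SD_X at full precision:
Y = 69.37 + 13.59 * (34 - 49.46) / 7.29
Y = 69.37 - 13.59 * 15.46 / 7.29
Y = 69.37 - 210.1014 / 7.29
Y = 69.37 - 28.8205
Y = 40.5495

40.5495


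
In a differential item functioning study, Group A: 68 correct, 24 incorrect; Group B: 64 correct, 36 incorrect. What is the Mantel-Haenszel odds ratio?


Odds_A = 68/24 = 2.8333
Odds_B = 64/36 = 1.7778
OR = Odds_A / Odds_B = 2.8333 / 1.7778
Exactly, OR = (68 * 36) / (24 * 64) = 2448 / 1536
OR = 1.5938

1.5938


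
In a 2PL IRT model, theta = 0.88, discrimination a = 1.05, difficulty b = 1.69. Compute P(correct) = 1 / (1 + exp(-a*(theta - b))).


a*(theta - b) = 1.05 * (0.88 - 1.69) = -0.8505
exp(--0.8505) = 2.3408
P = 1 / (1 + 2.3408)
P = 0.2993

0.2993


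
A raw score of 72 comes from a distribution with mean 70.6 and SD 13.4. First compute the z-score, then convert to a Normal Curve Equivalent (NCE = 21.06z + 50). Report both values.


z = (X - mean) / SD = (72 - 70.6) / 13.4
z = 1.4 / 13.4
z = 0.1045
NCE = NCE = 21.06z + 50
Carry z at full precision (z = 1.4 / 13.4) into the conversion:
NCE = 21.06 * (1.4 / 13.4) + 50 = 29.484 / 13.4 + 50
NCE = 2.2003 + 50
NCE = 52.2003

52.2003


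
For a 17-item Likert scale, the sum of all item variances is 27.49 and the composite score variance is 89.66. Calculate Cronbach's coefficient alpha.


alpha = (k/(k-1)) * (1 - sum(si^2)/s_total^2)
= (17/16) * (1 - 27.49/89.66)
alpha = 0.7367

0.7367


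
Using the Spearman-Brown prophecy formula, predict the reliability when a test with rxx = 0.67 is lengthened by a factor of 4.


r_new = (n * rxx) / (1 + (n-1) * rxx)
r_new = (4 * 0.67) / (1 + 3 * 0.67)
r_new = 2.68 / 3.01
r_new = 0.8904

0.8904


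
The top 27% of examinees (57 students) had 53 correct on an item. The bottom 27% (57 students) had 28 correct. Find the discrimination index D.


p_upper = 53/57 = 0.9298
p_lower = 28/57 = 0.4912
D = 0.9298 - 0.4912 = 0.4386

0.4386


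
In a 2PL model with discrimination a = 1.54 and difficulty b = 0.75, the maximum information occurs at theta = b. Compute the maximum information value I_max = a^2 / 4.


For 2PL, max info at theta = b = 0.75
I_max = a^2 / 4 = 1.54^2 / 4
= 2.3716 / 4
I_max = 0.5929

0.5929


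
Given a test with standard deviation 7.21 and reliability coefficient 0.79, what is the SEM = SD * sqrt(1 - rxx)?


SEM = SD * sqrt(1 - rxx)
SEM = 7.21 * sqrt(1 - 0.79)
SEM = 7.21 * sqrt(0.21) = 7.21 * 0.458258
SEM = 3.304

3.304


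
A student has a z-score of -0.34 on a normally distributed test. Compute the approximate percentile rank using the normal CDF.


CDF(z) = 0.5 * (1 + erf(z/sqrt(2)))
erf(-0.2404) = -0.2661
CDF = 0.3669
Percentile rank = 0.3669 * 100 = 36.69

36.69


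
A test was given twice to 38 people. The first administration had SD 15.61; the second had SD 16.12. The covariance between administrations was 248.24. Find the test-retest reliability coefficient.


r = cov(X,Y) / (SD_X * SD_Y)
r = 248.24 / (15.61 * 16.12)
r = 248.24 / 251.6332
r = 0.9865

0.9865


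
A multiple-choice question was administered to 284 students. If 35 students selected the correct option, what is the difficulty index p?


Item difficulty p = number correct / total examinees
p = 35 / 284
p = 0.1232

0.1232


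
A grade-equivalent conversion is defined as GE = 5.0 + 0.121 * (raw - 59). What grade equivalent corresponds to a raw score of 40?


raw - median = 40 - 59 = -19
slope * diff = 0.121 * -19 = -2.299
GE = 5.0 + -2.299
GE = 2.701

2.701


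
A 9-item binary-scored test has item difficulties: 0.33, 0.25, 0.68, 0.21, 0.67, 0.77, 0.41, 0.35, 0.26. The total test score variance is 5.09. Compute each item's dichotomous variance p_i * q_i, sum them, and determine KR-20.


For each item, compute p_i * q_i:
  Item 1: 0.33 * 0.67 = 0.2211
  Item 2: 0.25 * 0.75 = 0.1875
  Item 3: 0.68 * 0.32 = 0.2176
  Item 4: 0.21 * 0.79 = 0.1659
  Item 5: 0.67 * 0.33 = 0.2211
  Item 6: 0.77 * 0.23 = 0.1771
  Item 7: 0.41 * 0.59 = 0.2419
  Item 8: 0.35 * 0.65 = 0.2275
  Item 9: 0.26 * 0.74 = 0.1924
Sum(p_i * q_i) = 0.2211 + 0.1875 + 0.2176 + 0.1659 + 0.2211 + 0.1771 + 0.2419 + 0.2275 + 0.1924 = 1.8521
KR-20 = (k/(k-1)) * (1 - Sum(p_i*q_i) / Var_total)
= (9/8) * (1 - 1.8521/5.09)
= 1.125 * 0.6361
KR-20 = 0.7156

0.7156


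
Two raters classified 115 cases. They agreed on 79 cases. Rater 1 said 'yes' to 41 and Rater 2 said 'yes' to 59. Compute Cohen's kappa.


P_o = 79/115 = 0.686957
P_e = (41*59 + 74*56) / 13225 = 0.496257
kappa = (P_o - P_e) / (1 - P_e)
kappa = (0.686957 - 0.496257) / (1 - 0.496257)
kappa = 0.3786

0.3786


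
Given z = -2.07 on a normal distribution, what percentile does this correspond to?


CDF(z) = 0.5 * (1 + erf(z/sqrt(2)))
erf(-1.4637) = -0.9615
CDF = 0.0192
Percentile rank = 0.0192 * 100 = 1.92

1.92


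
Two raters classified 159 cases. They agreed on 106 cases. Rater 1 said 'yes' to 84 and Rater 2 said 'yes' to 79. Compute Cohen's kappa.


P_o = 106/159 = 0.666667
P_e = (84*79 + 75*80) / 25281 = 0.499822
kappa = (P_o - P_e) / (1 - P_e)
kappa = (0.666667 - 0.499822) / (1 - 0.499822)
kappa = 0.3336

0.3336


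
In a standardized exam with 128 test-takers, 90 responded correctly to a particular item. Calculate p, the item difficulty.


Item difficulty p = number correct / total examinees
p = 90 / 128
p = 0.7031

0.7031


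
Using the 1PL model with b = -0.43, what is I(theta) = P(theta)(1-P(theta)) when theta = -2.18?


P = 1/(1+exp(-(-2.18--0.43))) = 0.148
I = P*(1-P) = 0.148 * 0.852
I = 0.1261

0.1261


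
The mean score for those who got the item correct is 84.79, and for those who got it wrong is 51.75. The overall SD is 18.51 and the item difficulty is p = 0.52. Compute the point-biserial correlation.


q = 1 - p = 0.48
rpb = ((M1 - M0) / SD) * sqrt(p * q)
rpb = ((84.79 - 51.75) / 18.51) * sqrt(0.52 * 0.48)
rpb = 0.8918

0.8918


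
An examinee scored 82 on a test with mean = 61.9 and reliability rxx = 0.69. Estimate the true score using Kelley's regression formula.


T_est = rxx * X + (1 - rxx) * mean
T_est = 0.69 * 82 + 0.31 * 61.9
T_est = 56.58 + 19.189
T_est = 75.769

75.769


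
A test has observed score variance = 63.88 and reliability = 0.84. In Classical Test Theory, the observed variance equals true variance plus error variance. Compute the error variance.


var_true = rxx * var_obs = 0.84 * 63.88 = 53.6592
var_error = var_obs - var_true
var_error = 63.88 - 53.6592
var_error = 10.2208

10.2208


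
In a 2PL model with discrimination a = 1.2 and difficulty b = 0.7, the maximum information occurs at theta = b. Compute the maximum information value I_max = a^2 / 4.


For 2PL, max info at theta = b = 0.7
I_max = a^2 / 4 = 1.2^2 / 4
= 1.44 / 4
I_max = 0.36

0.36


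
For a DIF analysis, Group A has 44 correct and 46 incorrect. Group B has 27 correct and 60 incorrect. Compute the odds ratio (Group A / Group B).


Odds_A = 44/46 = 0.9565
Odds_B = 27/60 = 0.45
OR = Odds_A / Odds_B = 0.9565 / 0.45
Exactly, OR = (44 * 60) / (46 * 27) = 2640 / 1242
OR = 2.1256

2.1256


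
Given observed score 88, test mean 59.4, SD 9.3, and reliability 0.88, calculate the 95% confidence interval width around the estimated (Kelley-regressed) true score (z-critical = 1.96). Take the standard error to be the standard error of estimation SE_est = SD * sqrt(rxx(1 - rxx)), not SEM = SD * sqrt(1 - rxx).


True score estimate = 0.88*88 + 0.12*59.4 = 84.568
SE_est = SD * sqrt(rxx * (1 - rxx)) = 9.3 * sqrt(0.88 * 0.12) = 9.3 * sqrt(0.1056) = 3.022142
CI = T_est +/- z * SE_est, so width = 2 * z * SE_est = 2 * 1.96 * 3.022142
Width = 11.8468

11.8468


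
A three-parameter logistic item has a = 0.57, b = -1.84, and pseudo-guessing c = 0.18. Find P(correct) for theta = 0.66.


logit = 0.57*(0.66 - -1.84) = 1.425
P* = 1/(1 + exp(-1.425)) = 0.8061
P = 0.18 + (1 - 0.18) * 0.8061
P = 0.841

0.841
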